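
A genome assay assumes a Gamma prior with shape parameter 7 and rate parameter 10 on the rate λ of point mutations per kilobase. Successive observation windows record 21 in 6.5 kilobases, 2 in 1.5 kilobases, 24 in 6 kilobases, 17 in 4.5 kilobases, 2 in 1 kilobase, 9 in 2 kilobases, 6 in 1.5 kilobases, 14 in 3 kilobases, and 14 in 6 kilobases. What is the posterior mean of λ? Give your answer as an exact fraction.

58/21

Total count: 21 + 2 + 24 + 17 + 2 + 9 + 6 + 14 + 14 = 109.
Total exposure: 6.5 + 1.5 + 6 + 4.5 + 1 + 2 + 1.5 + 3 + 6 = 32 kilobases.
The Gamma prior is conjugate for the Poisson rate, so λ | data ~ Gamma(7+109, 10+32) = Gamma(116, 42).
Posterior mean = α'/β' = 116/42 = 58/21.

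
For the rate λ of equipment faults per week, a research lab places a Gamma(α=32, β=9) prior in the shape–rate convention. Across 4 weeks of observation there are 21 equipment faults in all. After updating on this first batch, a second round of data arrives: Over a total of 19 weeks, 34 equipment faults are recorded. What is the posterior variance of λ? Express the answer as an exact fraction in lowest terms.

Total count 21 over total exposure 4 weeks.
After the first batch: Gamma(32 + 21, 9 + 4) = Gamma(53, 13).
Total count 34 over total exposure 19 weeks.
After the second batch: Gamma(53 + 34, 13 + 19) = Gamma(87, 32).
Posterior variance = α'/β'² = 87/1024.

87/1024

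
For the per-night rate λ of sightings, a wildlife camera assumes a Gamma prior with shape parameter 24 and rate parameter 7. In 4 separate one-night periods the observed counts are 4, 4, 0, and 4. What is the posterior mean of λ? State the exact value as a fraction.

Total count: 4 + 4 + 0 + 4 = 12.
Total exposure: 4 nights.
Gamma(α, β) with Poisson data over total exposure Σt gives posterior Gamma(α+Σx, β+Σt) = Gamma(36, 11).
Posterior mean = α'/β' = 36/11.

36/11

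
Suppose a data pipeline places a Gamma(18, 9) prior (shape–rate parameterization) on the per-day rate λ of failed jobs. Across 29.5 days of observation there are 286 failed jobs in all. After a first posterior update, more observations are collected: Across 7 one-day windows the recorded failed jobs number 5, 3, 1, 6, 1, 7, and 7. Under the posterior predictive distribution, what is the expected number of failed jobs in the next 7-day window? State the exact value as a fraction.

668/13

Total count 286 over total exposure 29.5 days.
After the first batch: Gamma(18 + 286, 9 + 29.5) = Gamma(304, 77/2).
Total count: 5 + 3 + 1 + 6 + 1 + 7 + 7 = 30.
Total exposure: 7 days.
After the second batch: Gamma(304 + 30, 77/2 + 7) = Gamma(334, 91/2).
Predictive mean over a 7-day window = T·E[λ|data] = 7·334/(91/2) = 668/13.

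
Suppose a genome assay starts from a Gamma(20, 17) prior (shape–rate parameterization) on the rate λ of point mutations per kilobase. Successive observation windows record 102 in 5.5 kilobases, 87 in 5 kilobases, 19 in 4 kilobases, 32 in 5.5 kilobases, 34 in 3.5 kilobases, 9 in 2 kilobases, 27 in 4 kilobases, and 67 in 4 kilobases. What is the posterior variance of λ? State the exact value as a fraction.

1588/10201

Total count: 102 + 87 + 19 + 32 + 34 + 9 + 27 + 67 = 377.
Total exposure: 5.5 + 5 + 4 + 5.5 + 3.5 + 2 + 4 + 4 = 33.5 kilobases.
Conjugate update: add total count to the shape and total exposure to the rate, giving Gamma(397, 101/2).
Posterior variance = α'/β'² = 397/(10201/4) = 1588/10201.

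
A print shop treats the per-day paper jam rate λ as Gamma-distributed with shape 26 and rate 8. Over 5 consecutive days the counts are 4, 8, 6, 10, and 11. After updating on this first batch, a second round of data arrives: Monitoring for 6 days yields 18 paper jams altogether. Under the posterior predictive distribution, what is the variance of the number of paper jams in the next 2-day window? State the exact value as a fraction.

Total count: 4 + 8 + 6 + 10 + 11 = 39.
Total exposure: 5 days.
After the first batch: Gamma(26 + 39, 8 + 5) = Gamma(65, 13).
Total count 18 over total exposure 6 days.
After the second batch: Gamma(65 + 18, 13 + 6) = Gamma(83, 19).
The posterior predictive for a window of length T is Negative Binomial with variance T·α'·(β'+T)/β'² = 2·83·21/361 = 3486/361.

3486/361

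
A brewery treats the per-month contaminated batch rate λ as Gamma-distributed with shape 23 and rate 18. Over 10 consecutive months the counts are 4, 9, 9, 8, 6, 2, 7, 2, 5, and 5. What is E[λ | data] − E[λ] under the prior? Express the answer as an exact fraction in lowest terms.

Total count: 4 + 9 + 9 + 8 + 6 + 2 + 7 + 2 + 5 + 5 = 57.
Total exposure: 10 months.
By Gamma–Poisson conjugacy, the posterior is Gamma(α + Σx, β + Σt) = Gamma(23 + 57, 18 + 10) = Gamma(80, 28).
Posterior mean = 80/28 = 20/7; prior mean = 23/18 = 23/18. Difference = 20/7 − 23/18 = 199/126.

199/126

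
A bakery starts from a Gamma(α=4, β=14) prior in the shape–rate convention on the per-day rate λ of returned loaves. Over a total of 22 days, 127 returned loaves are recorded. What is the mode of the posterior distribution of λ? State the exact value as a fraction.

65/18

Total count 127 over total exposure 22 days.
Conjugate update: add total count to the shape and total exposure to the rate, giving Gamma(131, 36).
Posterior mode = (α'−1)/β' = 130/36 = 65/18.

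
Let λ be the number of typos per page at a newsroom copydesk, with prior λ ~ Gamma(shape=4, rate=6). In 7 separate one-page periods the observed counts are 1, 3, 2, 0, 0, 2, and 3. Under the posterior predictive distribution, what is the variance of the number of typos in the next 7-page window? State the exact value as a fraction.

2100/169

Total count: 1 + 3 + 2 + 0 + 0 + 2 + 3 = 11.
Total exposure: 7 pages.
The Gamma prior is conjugate for the Poisson rate, so λ | data ~ Gamma(4+11, 6+7) = Gamma(15, 13).
The posterior predictive for a window of length T is Negative Binomial with variance T·α'·(β'+T)/β'² = 7·15·20/169 = 2100/169.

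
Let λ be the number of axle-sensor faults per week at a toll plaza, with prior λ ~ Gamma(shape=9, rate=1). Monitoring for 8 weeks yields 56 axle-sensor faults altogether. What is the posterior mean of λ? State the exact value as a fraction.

65/9

Total count 56 over total exposure 8 weeks.
By Gamma–Poisson conjugacy, the posterior is Gamma(α + Σx, β + Σt) = Gamma(9 + 56, 1 + 8) = Gamma(65, 9).
Posterior mean = α'/β' = 65/9.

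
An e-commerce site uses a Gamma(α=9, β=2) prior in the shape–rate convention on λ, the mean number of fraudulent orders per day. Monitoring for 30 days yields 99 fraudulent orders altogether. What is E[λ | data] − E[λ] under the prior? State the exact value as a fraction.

Total count 99 over total exposure 30 days.
By Gamma–Poisson conjugacy, the posterior is Gamma(α + Σx, β + Σt) = Gamma(9 + 99, 2 + 30) = Gamma(108, 32).
Posterior mean = 108/32 = 27/8; prior mean = 9/2 = 9/2. Difference = 27/8 − 9/2 = -9/8.

-9/8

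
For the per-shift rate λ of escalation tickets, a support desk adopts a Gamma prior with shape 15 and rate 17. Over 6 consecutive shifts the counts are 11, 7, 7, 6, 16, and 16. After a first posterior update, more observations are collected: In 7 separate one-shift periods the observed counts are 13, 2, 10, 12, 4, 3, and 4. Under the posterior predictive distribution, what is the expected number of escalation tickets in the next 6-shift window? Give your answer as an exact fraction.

Total count: 11 + 7 + 7 + 6 + 16 + 16 = 63.
Total exposure: 6 shifts.
After the first batch: Gamma(15 + 63, 17 + 6) = Gamma(78, 23).
Total count: 13 + 2 + 10 + 12 + 4 + 3 + 4 = 48.
Total exposure: 7 shifts.
After the second batch: Gamma(78 + 48, 23 + 7) = Gamma(126, 30).
Predictive mean over a 6-shift window = T·E[λ|data] = 6·126/30 = 126/5.

126/5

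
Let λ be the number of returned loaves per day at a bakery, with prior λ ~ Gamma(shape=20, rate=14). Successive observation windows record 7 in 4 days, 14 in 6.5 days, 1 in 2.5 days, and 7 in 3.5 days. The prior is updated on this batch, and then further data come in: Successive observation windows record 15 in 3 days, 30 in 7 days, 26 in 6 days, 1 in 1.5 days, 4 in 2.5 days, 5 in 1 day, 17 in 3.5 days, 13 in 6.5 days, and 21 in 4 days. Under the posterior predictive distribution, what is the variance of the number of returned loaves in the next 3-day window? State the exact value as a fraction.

Total count: 7 + 14 + 1 + 7 = 29.
Total exposure: 4 + 6.5 + 2.5 + 3.5 = 16.5 days.
After the first batch: Gamma(20 + 29, 14 + 16.5) = Gamma(49, 61/2).
Total count: 15 + 30 + 26 + 1 + 4 + 5 + 17 + 13 + 21 = 132.
Total exposure: 3 + 7 + 6 + 1.5 + 2.5 + 1 + 3.5 + 6.5 + 4 = 35 days.
After the second batch: Gamma(49 + 132, 61/2 + 35) = Gamma(181, 131/2).
The posterior predictive for a window of length T is Negative Binomial with variance T·α'·(β'+T)/β'² = 3·181·(137/2)/(17161/4) = 148782/17161.

148782/17161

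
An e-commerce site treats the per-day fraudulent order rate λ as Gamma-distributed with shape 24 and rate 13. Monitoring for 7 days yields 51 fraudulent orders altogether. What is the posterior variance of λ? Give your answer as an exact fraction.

Total count 51 over total exposure 7 days.
Gamma(α, β) with Poisson data over total exposure Σt gives posterior Gamma(α+Σx, β+Σt) = Gamma(75, 20).
Posterior variance = α'/β'² = 75/400 = 3/16.

3/16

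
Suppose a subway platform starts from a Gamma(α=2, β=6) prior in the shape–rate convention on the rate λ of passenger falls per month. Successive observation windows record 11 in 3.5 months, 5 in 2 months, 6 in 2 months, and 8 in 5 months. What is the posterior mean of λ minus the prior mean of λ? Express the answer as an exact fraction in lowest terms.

Total count: 11 + 5 + 6 + 8 = 30.
Total exposure: 3.5 + 2 + 2 + 5 = 12.5 months.
By Gamma–Poisson conjugacy, the posterior is Gamma(α + Σx, β + Σt) = Gamma(2 + 30, 6 + 12.5) = Gamma(32, 37/2).
Posterior mean = 32/(37/2) = 64/37; prior mean = 2/6 = 1/3. Difference = 64/37 − 1/3 = 155/111.

155/111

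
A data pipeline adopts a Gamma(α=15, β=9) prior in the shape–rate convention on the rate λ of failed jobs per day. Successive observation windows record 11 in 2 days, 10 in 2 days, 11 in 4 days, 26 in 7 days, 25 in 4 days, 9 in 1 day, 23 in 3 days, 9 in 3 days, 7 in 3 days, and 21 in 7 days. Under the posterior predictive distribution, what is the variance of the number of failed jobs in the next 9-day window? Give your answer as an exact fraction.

1002/25

Total count: 11 + 10 + 11 + 26 + 25 + 9 + 23 + 9 + 7 + 21 = 152.
Total exposure: 2 + 2 + 4 + 7 + 4 + 1 + 3 + 3 + 3 + 7 = 36 days.
Conjugate update: add total count to the shape and total exposure to the rate, giving Gamma(167, 45).
The posterior predictive for a window of length T is Negative Binomial with variance T·α'·(β'+T)/β'² = 9·167·54/2025 = 1002/25.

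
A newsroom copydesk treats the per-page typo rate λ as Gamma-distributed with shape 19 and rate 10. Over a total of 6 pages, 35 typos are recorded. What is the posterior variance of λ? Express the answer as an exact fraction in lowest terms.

Total count 35 over total exposure 6 pages.
Conjugate update: add total count to the shape and total exposure to the rate, giving Gamma(54, 16).
Posterior variance = α'/β'² = 54/256 = 27/128.

27/128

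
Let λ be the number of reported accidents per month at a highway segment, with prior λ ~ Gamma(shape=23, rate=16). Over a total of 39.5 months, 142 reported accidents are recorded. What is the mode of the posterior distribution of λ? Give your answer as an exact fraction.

Total count 142 over total exposure 39.5 months.
The Gamma prior is conjugate for the Poisson rate, so λ | data ~ Gamma(23+142, 16+39.5) = Gamma(165, 111/2).
Posterior mode = (α'−1)/β' = 164/(111/2) = 328/111.

328/111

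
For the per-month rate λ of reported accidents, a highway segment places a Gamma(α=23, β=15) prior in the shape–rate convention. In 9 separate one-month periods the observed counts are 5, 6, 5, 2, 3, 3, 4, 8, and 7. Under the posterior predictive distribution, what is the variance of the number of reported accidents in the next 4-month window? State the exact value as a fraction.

Total count: 5 + 6 + 5 + 2 + 3 + 3 + 4 + 8 + 7 = 43.
Total exposure: 9 months.
The Gamma prior is conjugate for the Poisson rate, so λ | data ~ Gamma(23+43, 15+9) = Gamma(66, 24).
The posterior predictive for a window of length T is Negative Binomial with variance T·α'·(β'+T)/β'² = 4·66·28/576 = 77/6.

77/6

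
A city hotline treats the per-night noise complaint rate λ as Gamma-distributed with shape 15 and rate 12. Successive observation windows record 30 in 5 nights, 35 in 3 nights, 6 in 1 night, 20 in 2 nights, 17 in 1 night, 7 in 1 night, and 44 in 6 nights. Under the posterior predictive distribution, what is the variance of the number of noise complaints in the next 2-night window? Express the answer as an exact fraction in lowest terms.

Total count: 30 + 35 + 6 + 20 + 17 + 7 + 44 = 159.
Total exposure: 5 + 3 + 1 + 2 + 1 + 1 + 6 = 19 nights.
The Gamma prior is conjugate for the Poisson rate, so λ | data ~ Gamma(15+159, 12+19) = Gamma(174, 31).
The posterior predictive for a window of length T is Negative Binomial with variance T·α'·(β'+T)/β'² = 2·174·33/961 = 11484/961.

11484/961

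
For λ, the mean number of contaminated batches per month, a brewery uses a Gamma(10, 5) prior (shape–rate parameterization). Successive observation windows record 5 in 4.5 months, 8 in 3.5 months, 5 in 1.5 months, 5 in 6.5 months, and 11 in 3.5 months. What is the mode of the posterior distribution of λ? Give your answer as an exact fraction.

Total count: 5 + 8 + 5 + 5 + 11 = 34.
Total exposure: 4.5 + 3.5 + 1.5 + 6.5 + 3.5 = 19.5 months.
Gamma(α, β) with Poisson data over total exposure Σt gives posterior Gamma(α+Σx, β+Σt) = Gamma(44, 49/2).
Posterior mode = (α'−1)/β' = 43/(49/2) = 86/49.

86/49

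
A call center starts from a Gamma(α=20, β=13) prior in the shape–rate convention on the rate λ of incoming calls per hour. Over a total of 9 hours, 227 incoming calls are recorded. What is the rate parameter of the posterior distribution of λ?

Total count 227 over total exposure 9 hours.
The Gamma prior is conjugate for the Poisson rate, so λ | data ~ Gamma(20+227, 13+9) = Gamma(247, 22).

22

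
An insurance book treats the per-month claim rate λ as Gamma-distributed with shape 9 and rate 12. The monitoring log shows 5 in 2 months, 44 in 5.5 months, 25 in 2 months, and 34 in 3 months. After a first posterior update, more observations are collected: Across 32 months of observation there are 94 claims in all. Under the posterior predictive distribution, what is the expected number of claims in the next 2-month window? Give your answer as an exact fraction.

844/113

Total count: 5 + 44 + 25 + 34 = 108.
Total exposure: 2 + 5.5 + 2 + 3 = 12.5 months.
After the first batch: Gamma(9 + 108, 12 + 12.5) = Gamma(117, 49/2).
Total count 94 over total exposure 32 months.
After the second batch: Gamma(117 + 94, 49/2 + 32) = Gamma(211, 113/2).
Predictive mean over a 2-month window = T·E[λ|data] = 2·211/(113/2) = 844/113.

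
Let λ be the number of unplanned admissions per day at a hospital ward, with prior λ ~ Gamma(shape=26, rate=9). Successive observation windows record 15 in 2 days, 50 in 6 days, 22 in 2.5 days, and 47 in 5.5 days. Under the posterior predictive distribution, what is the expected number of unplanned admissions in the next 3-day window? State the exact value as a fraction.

Total count: 15 + 50 + 22 + 47 = 134.
Total exposure: 2 + 6 + 2.5 + 5.5 = 16 days.
By Gamma–Poisson conjugacy, the posterior is Gamma(α + Σx, β + Σt) = Gamma(26 + 134, 9 + 16) = Gamma(160, 25).
Predictive mean over a 3-day window = T·E[λ|data] = 3·160/25 = 96/5.

96/5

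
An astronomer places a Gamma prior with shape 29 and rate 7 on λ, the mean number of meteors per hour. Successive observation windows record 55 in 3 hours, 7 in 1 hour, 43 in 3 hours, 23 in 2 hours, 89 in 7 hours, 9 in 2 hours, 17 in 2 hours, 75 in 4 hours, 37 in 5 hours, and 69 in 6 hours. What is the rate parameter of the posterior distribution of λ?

42

Total count: 55 + 7 + 43 + 23 + 89 + 9 + 17 + 75 + 37 + 69 = 424.
Total exposure: 3 + 1 + 3 + 2 + 7 + 2 + 2 + 4 + 5 + 6 = 35 hours.
Posterior: α' = 29 + 424 = 453, β' = 7 + 35 = 42.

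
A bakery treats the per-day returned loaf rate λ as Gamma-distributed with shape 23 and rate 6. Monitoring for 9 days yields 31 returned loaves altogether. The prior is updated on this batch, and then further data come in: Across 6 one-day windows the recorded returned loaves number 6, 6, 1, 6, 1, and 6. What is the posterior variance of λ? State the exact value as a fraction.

80/441

Total count 31 over total exposure 9 days.
After the first batch: Gamma(23 + 31, 6 + 9) = Gamma(54, 15).
Total count: 6 + 6 + 1 + 6 + 1 + 6 = 26.
Total exposure: 6 days.
After the second batch: Gamma(54 + 26, 15 + 6) = Gamma(80, 21).
Posterior variance = α'/β'² = 80/441.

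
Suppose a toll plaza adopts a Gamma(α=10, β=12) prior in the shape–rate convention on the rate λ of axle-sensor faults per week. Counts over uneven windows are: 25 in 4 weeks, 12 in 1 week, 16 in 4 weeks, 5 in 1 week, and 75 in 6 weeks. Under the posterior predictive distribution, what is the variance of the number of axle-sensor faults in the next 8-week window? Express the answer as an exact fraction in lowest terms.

2574/49

Total count: 25 + 12 + 16 + 5 + 75 = 133.
Total exposure: 4 + 1 + 4 + 1 + 6 = 16 weeks.
The Gamma prior is conjugate for the Poisson rate, so λ | data ~ Gamma(10+133, 12+16) = Gamma(143, 28).
The posterior predictive for a window of length T is Negative Binomial with variance T·α'·(β'+T)/β'² = 8·143·36/784 = 2574/49.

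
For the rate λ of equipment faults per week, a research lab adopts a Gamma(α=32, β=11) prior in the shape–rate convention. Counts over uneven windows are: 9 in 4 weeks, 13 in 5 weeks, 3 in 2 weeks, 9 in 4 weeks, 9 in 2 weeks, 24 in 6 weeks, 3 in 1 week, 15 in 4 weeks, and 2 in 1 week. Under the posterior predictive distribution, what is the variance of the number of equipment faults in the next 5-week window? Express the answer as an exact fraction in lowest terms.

Total count: 9 + 13 + 3 + 9 + 9 + 24 + 3 + 15 + 2 = 87.
Total exposure: 4 + 5 + 2 + 4 + 2 + 6 + 1 + 4 + 1 = 29 weeks.
Gamma(α, β) with Poisson data over total exposure Σt gives posterior Gamma(α+Σx, β+Σt) = Gamma(119, 40).
The posterior predictive for a window of length T is Negative Binomial with variance T·α'·(β'+T)/β'² = 5·119·45/1600 = 1071/64.

1071/64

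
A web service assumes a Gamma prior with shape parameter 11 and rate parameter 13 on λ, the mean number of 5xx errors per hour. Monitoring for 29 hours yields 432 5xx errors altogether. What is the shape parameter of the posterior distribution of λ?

443

Total count 432 over total exposure 29 hours.
By Gamma–Poisson conjugacy, the posterior is Gamma(α + Σx, β + Σt) = Gamma(11 + 432, 13 + 29) = Gamma(443, 42).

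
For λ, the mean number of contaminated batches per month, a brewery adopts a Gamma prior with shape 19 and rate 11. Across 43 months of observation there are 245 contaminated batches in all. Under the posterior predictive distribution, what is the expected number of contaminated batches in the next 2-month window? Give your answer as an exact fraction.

88/9

Total count 245 over total exposure 43 months.
By Gamma–Poisson conjugacy, the posterior is Gamma(α + Σx, β + Σt) = Gamma(19 + 245, 11 + 43) = Gamma(264, 54).
Predictive mean over a 2-month window = T·E[λ|data] = 2·264/54 = 88/9.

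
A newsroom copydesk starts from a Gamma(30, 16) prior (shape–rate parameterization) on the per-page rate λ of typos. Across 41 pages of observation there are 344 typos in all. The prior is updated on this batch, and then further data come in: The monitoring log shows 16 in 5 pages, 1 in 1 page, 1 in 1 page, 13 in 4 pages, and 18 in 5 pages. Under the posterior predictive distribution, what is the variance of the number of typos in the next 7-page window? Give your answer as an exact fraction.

236880/5329

Total count 344 over total exposure 41 pages.
After the first batch: Gamma(30 + 344, 16 + 41) = Gamma(374, 57).
Total count: 16 + 1 + 1 + 13 + 18 = 49.
Total exposure: 5 + 1 + 1 + 4 + 5 = 16 pages.
After the second batch: Gamma(374 + 49, 57 + 16) = Gamma(423, 73).
The posterior predictive for a window of length T is Negative Binomial with variance T·α'·(β'+T)/β'² = 7·423·80/5329 = 236880/5329.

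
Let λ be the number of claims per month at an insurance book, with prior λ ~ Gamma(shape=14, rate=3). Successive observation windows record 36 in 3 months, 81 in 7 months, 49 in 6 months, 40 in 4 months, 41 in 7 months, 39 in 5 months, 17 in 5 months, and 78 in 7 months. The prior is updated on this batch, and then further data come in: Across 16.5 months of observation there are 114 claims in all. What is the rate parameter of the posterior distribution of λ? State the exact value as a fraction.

127/2

Total count: 36 + 81 + 49 + 40 + 41 + 39 + 17 + 78 = 381.
Total exposure: 3 + 7 + 6 + 4 + 7 + 5 + 5 + 7 = 44 months.
After the first batch: Gamma(14 + 381, 3 + 44) = Gamma(395, 47).
Total count 114 over total exposure 16.5 months.
After the second batch: Gamma(395 + 114, 47 + 16.5) = Gamma(509, 127/2).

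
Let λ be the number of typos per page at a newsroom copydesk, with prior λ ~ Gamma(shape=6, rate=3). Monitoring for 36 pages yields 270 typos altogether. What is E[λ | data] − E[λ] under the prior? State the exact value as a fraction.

66/13

Total count 270 over total exposure 36 pages.
By Gamma–Poisson conjugacy, the posterior is Gamma(α + Σx, β + Σt) = Gamma(6 + 270, 3 + 36) = Gamma(276, 39).
Posterior mean = 276/39 = 92/13; prior mean = 6/3 = 2. Difference = 92/13 − 2 = 66/13.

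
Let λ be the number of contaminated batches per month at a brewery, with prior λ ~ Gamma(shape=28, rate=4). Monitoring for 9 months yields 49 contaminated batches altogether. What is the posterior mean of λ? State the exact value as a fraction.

Total count 49 over total exposure 9 months.
Gamma(α, β) with Poisson data over total exposure Σt gives posterior Gamma(α+Σx, β+Σt) = Gamma(77, 13).
Posterior mean = α'/β' = 77/13.

77/13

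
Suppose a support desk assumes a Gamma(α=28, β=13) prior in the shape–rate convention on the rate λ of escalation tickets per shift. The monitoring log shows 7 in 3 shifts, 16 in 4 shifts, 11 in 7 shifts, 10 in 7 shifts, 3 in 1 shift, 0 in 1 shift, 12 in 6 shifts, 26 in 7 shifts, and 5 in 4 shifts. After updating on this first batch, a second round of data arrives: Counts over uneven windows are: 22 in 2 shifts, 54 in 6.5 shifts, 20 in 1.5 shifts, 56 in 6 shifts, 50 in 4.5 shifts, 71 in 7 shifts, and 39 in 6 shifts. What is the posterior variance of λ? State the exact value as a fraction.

1720/29929

Total count: 7 + 16 + 11 + 10 + 3 + 0 + 12 + 26 + 5 = 90.
Total exposure: 3 + 4 + 7 + 7 + 1 + 1 + 6 + 7 + 4 = 40 shifts.
After the first batch: Gamma(28 + 90, 13 + 40) = Gamma(118, 53).
Total count: 22 + 54 + 20 + 56 + 50 + 71 + 39 = 312.
Total exposure: 2 + 6.5 + 1.5 + 6 + 4.5 + 7 + 6 = 33.5 shifts.
After the second batch: Gamma(118 + 312, 53 + 33.5) = Gamma(430, 173/2).
Posterior variance = α'/β'² = 430/(29929/4) = 1720/29929.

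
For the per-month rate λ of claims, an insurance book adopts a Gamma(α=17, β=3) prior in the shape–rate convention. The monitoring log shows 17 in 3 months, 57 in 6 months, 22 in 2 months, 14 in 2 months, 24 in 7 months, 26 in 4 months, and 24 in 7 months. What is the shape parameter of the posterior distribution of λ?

201

Total count: 17 + 57 + 22 + 14 + 24 + 26 + 24 = 184.
Total exposure: 3 + 6 + 2 + 2 + 7 + 4 + 7 = 31 months.
The Gamma prior is conjugate for the Poisson rate, so λ | data ~ Gamma(17+184, 3+31) = Gamma(201, 34).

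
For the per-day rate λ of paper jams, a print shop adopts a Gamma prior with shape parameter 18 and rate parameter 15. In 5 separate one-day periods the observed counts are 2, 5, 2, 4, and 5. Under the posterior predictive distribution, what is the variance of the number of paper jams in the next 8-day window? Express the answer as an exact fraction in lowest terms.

504/25

Total count: 2 + 5 + 2 + 4 + 5 = 18.
Total exposure: 5 days.
Posterior: α' = 18 + 18 = 36, β' = 15 + 5 = 20.
The posterior predictive for a window of length T is Negative Binomial with variance T·α'·(β'+T)/β'² = 8·36·28/400 = 504/25.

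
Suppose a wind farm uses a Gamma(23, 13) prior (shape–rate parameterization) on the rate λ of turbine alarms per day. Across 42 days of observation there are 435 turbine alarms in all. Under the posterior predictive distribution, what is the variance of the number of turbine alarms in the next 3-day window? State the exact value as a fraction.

Total count 435 over total exposure 42 days.
Posterior: α' = 23 + 435 = 458, β' = 13 + 42 = 55.
The posterior predictive for a window of length T is Negative Binomial with variance T·α'·(β'+T)/β'² = 3·458·58/3025 = 79692/3025.

79692/3025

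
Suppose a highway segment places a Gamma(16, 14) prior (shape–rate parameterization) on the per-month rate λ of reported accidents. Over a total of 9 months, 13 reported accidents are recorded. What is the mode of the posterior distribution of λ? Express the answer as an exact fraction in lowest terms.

Total count 13 over total exposure 9 months.
Conjugate update: add total count to the shape and total exposure to the rate, giving Gamma(29, 23).
Posterior mode = (α'−1)/β' = 28/23.

28/23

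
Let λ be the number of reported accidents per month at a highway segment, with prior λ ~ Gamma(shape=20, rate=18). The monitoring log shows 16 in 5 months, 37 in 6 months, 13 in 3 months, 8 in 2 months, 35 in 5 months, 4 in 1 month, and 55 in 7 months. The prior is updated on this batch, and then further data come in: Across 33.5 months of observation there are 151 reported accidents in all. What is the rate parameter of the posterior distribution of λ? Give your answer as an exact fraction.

161/2

Total count: 16 + 37 + 13 + 8 + 35 + 4 + 55 = 168.
Total exposure: 5 + 6 + 3 + 2 + 5 + 1 + 7 = 29 months.
After the first batch: Gamma(20 + 168, 18 + 29) = Gamma(188, 47).
Total count 151 over total exposure 33.5 months.
After the second batch: Gamma(188 + 151, 47 + 33.5) = Gamma(339, 161/2).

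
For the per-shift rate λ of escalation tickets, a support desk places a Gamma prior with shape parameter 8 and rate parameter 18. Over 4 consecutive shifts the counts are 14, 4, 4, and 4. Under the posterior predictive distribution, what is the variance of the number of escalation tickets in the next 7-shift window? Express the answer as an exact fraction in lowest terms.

Total count: 14 + 4 + 4 + 4 = 26.
Total exposure: 4 shifts.
The Gamma prior is conjugate for the Poisson rate, so λ | data ~ Gamma(8+26, 18+4) = Gamma(34, 22).
The posterior predictive for a window of length T is Negative Binomial with variance T·α'·(β'+T)/β'² = 7·34·29/484 = 3451/242.

3451/242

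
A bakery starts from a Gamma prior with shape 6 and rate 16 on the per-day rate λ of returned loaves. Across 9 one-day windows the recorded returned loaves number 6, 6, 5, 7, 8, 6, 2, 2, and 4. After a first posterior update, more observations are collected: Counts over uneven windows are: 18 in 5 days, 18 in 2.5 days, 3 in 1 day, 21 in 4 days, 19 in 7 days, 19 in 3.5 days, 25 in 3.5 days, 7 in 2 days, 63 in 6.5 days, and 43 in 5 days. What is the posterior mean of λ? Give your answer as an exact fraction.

288/65

Total count: 6 + 6 + 5 + 7 + 8 + 6 + 2 + 2 + 4 = 46.
Total exposure: 9 days.
After the first batch: Gamma(6 + 46, 16 + 9) = Gamma(52, 25).
Total count: 18 + 18 + 3 + 21 + 19 + 19 + 25 + 7 + 63 + 43 = 236.
Total exposure: 5 + 2.5 + 1 + 4 + 7 + 3.5 + 3.5 + 2 + 6.5 + 5 = 40 days.
After the second batch: Gamma(52 + 236, 25 + 40) = Gamma(288, 65).
Posterior mean = α'/β' = 288/65.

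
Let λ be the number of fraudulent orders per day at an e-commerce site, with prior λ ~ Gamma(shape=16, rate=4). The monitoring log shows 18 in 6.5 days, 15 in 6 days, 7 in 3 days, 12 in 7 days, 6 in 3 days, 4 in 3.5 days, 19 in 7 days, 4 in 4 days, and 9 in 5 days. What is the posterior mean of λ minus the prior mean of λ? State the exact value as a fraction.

Total count: 18 + 15 + 7 + 12 + 6 + 4 + 19 + 4 + 9 = 94.
Total exposure: 6.5 + 6 + 3 + 7 + 3 + 3.5 + 7 + 4 + 5 = 45 days.
Conjugate update: add total count to the shape and total exposure to the rate, giving Gamma(110, 49).
Posterior mean = 110/49 = 110/49; prior mean = 16/4 = 4. Difference = 110/49 − 4 = -86/49.

-86/49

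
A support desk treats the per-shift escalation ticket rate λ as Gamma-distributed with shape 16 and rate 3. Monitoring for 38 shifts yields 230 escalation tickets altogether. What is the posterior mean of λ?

Total count 230 over total exposure 38 shifts.
Conjugate update: add total count to the shape and total exposure to the rate, giving Gamma(246, 41).
Posterior mean = α'/β' = 246/41 = 6.

6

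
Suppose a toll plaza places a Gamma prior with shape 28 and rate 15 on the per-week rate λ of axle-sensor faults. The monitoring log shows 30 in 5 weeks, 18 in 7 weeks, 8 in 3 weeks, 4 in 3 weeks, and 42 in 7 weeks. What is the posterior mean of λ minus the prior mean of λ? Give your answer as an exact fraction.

83/60

Total count: 30 + 18 + 8 + 4 + 42 = 102.
Total exposure: 5 + 7 + 3 + 3 + 7 = 25 weeks.
By Gamma–Poisson conjugacy, the posterior is Gamma(α + Σx, β + Σt) = Gamma(28 + 102, 15 + 25) = Gamma(130, 40).
Posterior mean = 130/40 = 13/4; prior mean = 28/15 = 28/15. Difference = 13/4 − 28/15 = 83/60.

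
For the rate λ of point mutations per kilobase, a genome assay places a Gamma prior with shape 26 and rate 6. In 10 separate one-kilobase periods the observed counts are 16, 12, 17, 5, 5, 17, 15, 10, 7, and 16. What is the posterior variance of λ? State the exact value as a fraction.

Total count: 16 + 12 + 17 + 5 + 5 + 17 + 15 + 10 + 7 + 16 = 120.
Total exposure: 10 kilobases.
Gamma(α, β) with Poisson data over total exposure Σt gives posterior Gamma(α+Σx, β+Σt) = Gamma(146, 16).
Posterior variance = α'/β'² = 146/256 = 73/128.

73/128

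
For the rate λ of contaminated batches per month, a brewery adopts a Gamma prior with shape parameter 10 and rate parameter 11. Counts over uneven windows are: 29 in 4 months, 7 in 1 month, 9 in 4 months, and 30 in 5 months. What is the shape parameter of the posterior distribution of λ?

85

Total count: 29 + 7 + 9 + 30 = 75.
Total exposure: 4 + 1 + 4 + 5 = 14 months.
The Gamma prior is conjugate for the Poisson rate, so λ | data ~ Gamma(10+75, 11+14) = Gamma(85, 25).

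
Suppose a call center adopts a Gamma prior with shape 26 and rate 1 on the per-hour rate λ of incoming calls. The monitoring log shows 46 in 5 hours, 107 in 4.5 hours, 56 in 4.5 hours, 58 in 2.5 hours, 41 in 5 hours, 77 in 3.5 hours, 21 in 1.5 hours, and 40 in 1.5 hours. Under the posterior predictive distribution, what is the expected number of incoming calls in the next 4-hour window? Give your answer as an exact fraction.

Total count: 46 + 107 + 56 + 58 + 41 + 77 + 21 + 40 = 446.
Total exposure: 5 + 4.5 + 4.5 + 2.5 + 5 + 3.5 + 1.5 + 1.5 = 28 hours.
Conjugate update: add total count to the shape and total exposure to the rate, giving Gamma(472, 29).
Predictive mean over a 4-hour window = T·E[λ|data] = 4·472/29 = 1888/29.

1888/29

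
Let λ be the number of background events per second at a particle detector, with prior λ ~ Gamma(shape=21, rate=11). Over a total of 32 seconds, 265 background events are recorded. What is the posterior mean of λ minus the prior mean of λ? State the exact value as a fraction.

2243/473

Total count 265 over total exposure 32 seconds.
The Gamma prior is conjugate for the Poisson rate, so λ | data ~ Gamma(21+265, 11+32) = Gamma(286, 43).
Posterior mean = 286/43 = 286/43; prior mean = 21/11 = 21/11. Difference = 286/43 − 21/11 = 2243/473.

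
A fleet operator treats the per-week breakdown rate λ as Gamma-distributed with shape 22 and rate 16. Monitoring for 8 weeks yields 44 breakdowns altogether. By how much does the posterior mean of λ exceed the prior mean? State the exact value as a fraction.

11/8

Total count 44 over total exposure 8 weeks.
Gamma(α, β) with Poisson data over total exposure Σt gives posterior Gamma(α+Σx, β+Σt) = Gamma(66, 24).
Posterior mean = 66/24 = 11/4; prior mean = 22/16 = 11/8. Difference = 11/4 − 11/8 = 11/8.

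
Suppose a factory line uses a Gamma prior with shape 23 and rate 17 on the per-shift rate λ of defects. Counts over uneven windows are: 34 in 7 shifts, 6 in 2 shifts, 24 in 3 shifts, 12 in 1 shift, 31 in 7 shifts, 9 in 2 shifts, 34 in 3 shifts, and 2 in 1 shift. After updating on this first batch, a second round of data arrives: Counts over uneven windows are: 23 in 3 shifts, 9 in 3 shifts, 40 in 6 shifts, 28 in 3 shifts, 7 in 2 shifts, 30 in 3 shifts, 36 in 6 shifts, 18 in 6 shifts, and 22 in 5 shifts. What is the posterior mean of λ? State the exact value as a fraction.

Total count: 34 + 6 + 24 + 12 + 31 + 9 + 34 + 2 = 152.
Total exposure: 7 + 2 + 3 + 1 + 7 + 2 + 3 + 1 = 26 shifts.
After the first batch: Gamma(23 + 152, 17 + 26) = Gamma(175, 43).
Total count: 23 + 9 + 40 + 28 + 7 + 30 + 36 + 18 + 22 = 213.
Total exposure: 3 + 3 + 6 + 3 + 2 + 3 + 6 + 6 + 5 = 37 shifts.
After the second batch: Gamma(175 + 213, 43 + 37) = Gamma(388, 80).
Posterior mean = α'/β' = 388/80 = 97/20.

97/20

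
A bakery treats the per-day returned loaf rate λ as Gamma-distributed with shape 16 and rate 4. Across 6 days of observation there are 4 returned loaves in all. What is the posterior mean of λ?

Total count 4 over total exposure 6 days.
Posterior: α' = 16 + 4 = 20, β' = 4 + 6 = 10.
Posterior mean = α'/β' = 20/10 = 2.

2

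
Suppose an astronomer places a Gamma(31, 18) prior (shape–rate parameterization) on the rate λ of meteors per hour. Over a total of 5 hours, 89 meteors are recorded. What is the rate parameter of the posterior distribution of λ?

23

Total count 89 over total exposure 5 hours.
Gamma(α, β) with Poisson data over total exposure Σt gives posterior Gamma(α+Σx, β+Σt) = Gamma(120, 23).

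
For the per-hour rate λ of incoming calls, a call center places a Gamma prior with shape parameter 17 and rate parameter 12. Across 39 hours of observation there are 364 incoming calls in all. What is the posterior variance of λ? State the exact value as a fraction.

Total count 364 over total exposure 39 hours.
The Gamma prior is conjugate for the Poisson rate, so λ | data ~ Gamma(17+364, 12+39) = Gamma(381, 51).
Posterior variance = α'/β'² = 381/2601 = 127/867.

127/867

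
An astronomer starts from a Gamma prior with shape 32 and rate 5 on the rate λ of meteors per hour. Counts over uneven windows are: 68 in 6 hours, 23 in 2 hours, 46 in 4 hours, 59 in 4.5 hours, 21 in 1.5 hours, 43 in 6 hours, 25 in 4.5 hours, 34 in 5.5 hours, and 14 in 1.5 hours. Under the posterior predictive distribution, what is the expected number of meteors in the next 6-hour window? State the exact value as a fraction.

1460/27

Total count: 68 + 23 + 46 + 59 + 21 + 43 + 25 + 34 + 14 = 333.
Total exposure: 6 + 2 + 4 + 4.5 + 1.5 + 6 + 4.5 + 5.5 + 1.5 = 35.5 hours.
By Gamma–Poisson conjugacy, the posterior is Gamma(α + Σx, β + Σt) = Gamma(32 + 333, 5 + 35.5) = Gamma(365, 81/2).
Predictive mean over a 6-hour window = T·E[λ|data] = 6·365/(81/2) = 1460/27.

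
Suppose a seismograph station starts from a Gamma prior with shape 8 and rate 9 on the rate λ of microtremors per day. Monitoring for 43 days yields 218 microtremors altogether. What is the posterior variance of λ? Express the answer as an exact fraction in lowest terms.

113/1352

Total count 218 over total exposure 43 days.
Conjugate update: add total count to the shape and total exposure to the rate, giving Gamma(226, 52).
Posterior variance = α'/β'² = 226/2704 = 113/1352.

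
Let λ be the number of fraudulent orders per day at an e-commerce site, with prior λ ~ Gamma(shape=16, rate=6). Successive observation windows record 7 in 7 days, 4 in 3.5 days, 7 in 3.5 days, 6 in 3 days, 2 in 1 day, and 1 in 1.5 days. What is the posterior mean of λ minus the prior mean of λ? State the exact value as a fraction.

Total count: 7 + 4 + 7 + 6 + 2 + 1 = 27.
Total exposure: 7 + 3.5 + 3.5 + 3 + 1 + 1.5 = 19.5 days.
Posterior: α' = 16 + 27 = 43, β' = 6 + 19.5 = 51/2.
Posterior mean = 43/(51/2) = 86/51; prior mean = 16/6 = 8/3. Difference = 86/51 − 8/3 = -50/51.

-50/51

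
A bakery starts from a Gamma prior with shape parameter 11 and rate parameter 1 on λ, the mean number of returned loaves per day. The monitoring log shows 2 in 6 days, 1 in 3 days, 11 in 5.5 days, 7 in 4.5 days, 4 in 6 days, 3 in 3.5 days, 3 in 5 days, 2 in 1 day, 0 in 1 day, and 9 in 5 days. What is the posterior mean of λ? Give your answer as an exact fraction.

Total count: 2 + 1 + 11 + 7 + 4 + 3 + 3 + 2 + 0 + 9 = 42.
Total exposure: 6 + 3 + 5.5 + 4.5 + 6 + 3.5 + 5 + 1 + 1 + 5 = 40.5 days.
Gamma(α, β) with Poisson data over total exposure Σt gives posterior Gamma(α+Σx, β+Σt) = Gamma(53, 83/2).
Posterior mean = α'/β' = 53/(83/2) = 106/83.

106/83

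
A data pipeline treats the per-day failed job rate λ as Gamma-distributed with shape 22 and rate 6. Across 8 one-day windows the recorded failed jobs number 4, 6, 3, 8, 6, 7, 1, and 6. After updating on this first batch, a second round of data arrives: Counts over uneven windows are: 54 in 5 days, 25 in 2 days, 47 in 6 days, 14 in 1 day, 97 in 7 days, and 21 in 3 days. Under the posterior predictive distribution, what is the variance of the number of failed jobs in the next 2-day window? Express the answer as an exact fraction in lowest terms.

Total count: 4 + 6 + 3 + 8 + 6 + 7 + 1 + 6 = 41.
Total exposure: 8 days.
After the first batch: Gamma(22 + 41, 6 + 8) = Gamma(63, 14).
Total count: 54 + 25 + 47 + 14 + 97 + 21 = 258.
Total exposure: 5 + 2 + 6 + 1 + 7 + 3 = 24 days.
After the second batch: Gamma(63 + 258, 14 + 24) = Gamma(321, 38).
The posterior predictive for a window of length T is Negative Binomial with variance T·α'·(β'+T)/β'² = 2·321·40/1444 = 6420/361.

6420/361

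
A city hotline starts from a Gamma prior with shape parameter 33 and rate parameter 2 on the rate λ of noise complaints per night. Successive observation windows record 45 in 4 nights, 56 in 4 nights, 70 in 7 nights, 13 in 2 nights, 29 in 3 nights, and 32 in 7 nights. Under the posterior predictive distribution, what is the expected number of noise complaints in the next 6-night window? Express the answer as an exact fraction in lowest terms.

1668/29

Total count: 45 + 56 + 70 + 13 + 29 + 32 = 245.
Total exposure: 4 + 4 + 7 + 2 + 3 + 7 = 27 nights.
Conjugate update: add total count to the shape and total exposure to the rate, giving Gamma(278, 29).
Predictive mean over a 6-night window = T·E[λ|data] = 6·278/29 = 1668/29.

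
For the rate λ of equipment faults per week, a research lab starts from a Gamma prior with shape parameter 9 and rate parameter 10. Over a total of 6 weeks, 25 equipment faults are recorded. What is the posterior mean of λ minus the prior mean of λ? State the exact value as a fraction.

Total count 25 over total exposure 6 weeks.
By Gamma–Poisson conjugacy, the posterior is Gamma(α + Σx, β + Σt) = Gamma(9 + 25, 10 + 6) = Gamma(34, 16).
Posterior mean = 34/16 = 17/8; prior mean = 9/10 = 9/10. Difference = 17/8 − 9/10 = 49/40.

49/40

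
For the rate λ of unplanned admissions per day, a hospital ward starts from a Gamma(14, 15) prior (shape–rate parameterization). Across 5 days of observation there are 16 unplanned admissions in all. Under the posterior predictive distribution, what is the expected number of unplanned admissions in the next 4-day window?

6

Total count 16 over total exposure 5 days.
Gamma(α, β) with Poisson data over total exposure Σt gives posterior Gamma(α+Σx, β+Σt) = Gamma(30, 20).
Predictive mean over a 4-day window = T·E[λ|data] = 4·30/20 = 6.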